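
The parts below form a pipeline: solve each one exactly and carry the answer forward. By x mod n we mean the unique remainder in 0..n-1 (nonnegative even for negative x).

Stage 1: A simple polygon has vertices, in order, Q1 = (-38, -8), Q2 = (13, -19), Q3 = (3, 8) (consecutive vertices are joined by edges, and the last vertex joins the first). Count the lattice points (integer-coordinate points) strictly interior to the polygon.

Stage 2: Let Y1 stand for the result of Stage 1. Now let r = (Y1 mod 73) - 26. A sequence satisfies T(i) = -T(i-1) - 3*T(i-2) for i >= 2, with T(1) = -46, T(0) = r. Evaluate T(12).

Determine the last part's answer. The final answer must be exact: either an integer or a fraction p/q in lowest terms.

Stage 1: cross terms: (-38*-19 - 13*-8)=826, (13*8 - 3*-19)=161, (3*-8 - -38*8)=280; twice the area = |1267| = 1267; area = 1267/2; boundary points = 1 + 1 + 1 = 3; strictly interior points = area - boundary/2 + 1 = 633; answer 633
Stage 2: Y1 = 633; r = 23; T(2) = -1*(-46) - 3*(23) = -23; iterating: T(2)=-23, T(3)=161, T(4)=-92, T(5)=-391, T(6)=667, T(7)=506, T(8)=-2507, T(9)=989, T(10)=6532, T(11)=-9499, T(12)=-10097; answer -10097

-10097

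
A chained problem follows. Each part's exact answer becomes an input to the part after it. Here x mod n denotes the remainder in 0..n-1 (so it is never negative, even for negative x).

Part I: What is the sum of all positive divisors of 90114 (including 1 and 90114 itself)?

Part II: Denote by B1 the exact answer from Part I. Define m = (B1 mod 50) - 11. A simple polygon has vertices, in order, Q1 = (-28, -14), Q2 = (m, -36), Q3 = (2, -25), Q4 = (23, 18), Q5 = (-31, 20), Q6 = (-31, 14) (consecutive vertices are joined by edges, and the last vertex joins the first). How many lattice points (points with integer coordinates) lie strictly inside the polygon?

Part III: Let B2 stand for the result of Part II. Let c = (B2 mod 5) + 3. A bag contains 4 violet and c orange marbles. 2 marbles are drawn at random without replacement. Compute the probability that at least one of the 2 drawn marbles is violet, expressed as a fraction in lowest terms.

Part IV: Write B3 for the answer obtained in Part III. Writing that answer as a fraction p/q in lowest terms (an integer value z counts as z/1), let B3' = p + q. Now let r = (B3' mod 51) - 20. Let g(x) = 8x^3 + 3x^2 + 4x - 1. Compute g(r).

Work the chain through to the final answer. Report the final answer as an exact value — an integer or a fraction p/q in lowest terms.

Part I: 90114 = 2 * 3 * 23 * 653; sigma = (1 + 2) * (1 + 3) * (1 + 23) * (1 + 653) = 3 * 4 * 24 * 654 = 188352; answer 188352
Part II: B1 = 188352; m = -9; cross terms: (-28*-36 - -9*-14)=882, (-9*-25 - 2*-36)=297, (2*18 - 23*-25)=611, (23*20 - -31*18)=1018, (-31*14 - -31*20)=186, (-31*-14 - -28*14)=826; twice the area = |3820| = 3820; area = 1910; boundary points = 1 + 11 + 1 + 2 + 6 + 1 = 22; strictly interior points = area - boundary/2 + 1 = 1900; answer 1900
Part III: B2 = 1900; c = 3; total draws C(7,2) = 21; complement C(3,2) = 3; favorable 21 - 3 = 18; P = 6/7; answer 6/7
Part IV: B3 = 6/7; threaded value p + q = 13; r = -7; 8*(-7)^3 + 3*(-7)^2 + 4*(-7)^1 - 1 = (-2744) + (147) + (-28) + (-1) = -2626; answer -2626

-2626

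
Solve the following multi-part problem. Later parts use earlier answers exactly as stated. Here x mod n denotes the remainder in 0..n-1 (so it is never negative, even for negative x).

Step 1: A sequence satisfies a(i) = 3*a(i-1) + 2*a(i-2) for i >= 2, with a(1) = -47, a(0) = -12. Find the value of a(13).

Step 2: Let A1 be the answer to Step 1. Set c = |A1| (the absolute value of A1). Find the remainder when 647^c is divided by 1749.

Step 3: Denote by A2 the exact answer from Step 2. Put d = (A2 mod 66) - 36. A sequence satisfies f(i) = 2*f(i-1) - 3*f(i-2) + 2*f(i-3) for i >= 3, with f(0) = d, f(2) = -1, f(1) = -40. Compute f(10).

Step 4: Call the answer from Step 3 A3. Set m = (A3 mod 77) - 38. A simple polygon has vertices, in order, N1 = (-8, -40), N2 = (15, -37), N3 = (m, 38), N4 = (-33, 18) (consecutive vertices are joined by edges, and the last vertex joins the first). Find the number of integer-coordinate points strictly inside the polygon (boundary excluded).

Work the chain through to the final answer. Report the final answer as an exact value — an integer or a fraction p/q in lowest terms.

Step 1: a(2) = 3*(-47) + 2*(-12) = -165; iterating: a(2)=-165, a(3)=-589, a(4)=-2097, a(5)=-7469, a(6)=-26601, a(7)=-94741, a(8)=-337425, a(9)=-1201757, a(10)=-4280121, a(11)=-15243877, a(12)=-54291873, a(13)=-193363373; answer -193363373
Step 2: A1 = -193363373; c = 193363373; squarings mod 1749: 647^1=647, 647^2=598, 647^4=808, 647^8=487, 647^16=1054, 647^32=301, 647^64=1402, 647^128=1477, 647^256=526, 647^512=334, 647^1024=1369, 647^2048=982, 647^4096=625, 647^8192=598, 647^16384=808, 647^32768=487, 647^65536=1054, 647^131072=301, 647^262144=1402, 647^524288=1477, 647^1048576=526, 647^2097152=334, 647^4194304=1369, 647^8388608=982, 647^16777216=625, 647^33554432=598, 647^67108864=808, 647^134217728=487; 647^193363373 = 647^1 * 647^4 * 647^8 * 647^32 * 647^128 * 647^256 * 647^1024 * 647^2048 * 647^4096 * 647^8192 * 647^16384 * 647^131072 * 647^262144 * 647^8388608 * 647^16777216 * 647^33554432 * 647^134217728 = 1103 (mod 1749); answer 1103
Step 3: A2 = 1103; d = 11; f(3) = 2*(-1) - 3*(-40) + 2*(11) = 140; iterating: f(3)=140, f(4)=203, f(5)=-16, f(6)=-361, f(7)=-268, f(8)=515, f(9)=1112, f(10)=143; answer 143
Step 4: A3 = 143; m = 28; cross terms: (-8*-37 - 15*-40)=896, (15*38 - 28*-37)=1606, (28*18 - -33*38)=1758, (-33*-40 - -8*18)=1464; twice the area = |5724| = 5724; area = 2862; boundary points = 1 + 1 + 1 + 1 = 4; strictly interior points = area - boundary/2 + 1 = 2861; answer 2861

2861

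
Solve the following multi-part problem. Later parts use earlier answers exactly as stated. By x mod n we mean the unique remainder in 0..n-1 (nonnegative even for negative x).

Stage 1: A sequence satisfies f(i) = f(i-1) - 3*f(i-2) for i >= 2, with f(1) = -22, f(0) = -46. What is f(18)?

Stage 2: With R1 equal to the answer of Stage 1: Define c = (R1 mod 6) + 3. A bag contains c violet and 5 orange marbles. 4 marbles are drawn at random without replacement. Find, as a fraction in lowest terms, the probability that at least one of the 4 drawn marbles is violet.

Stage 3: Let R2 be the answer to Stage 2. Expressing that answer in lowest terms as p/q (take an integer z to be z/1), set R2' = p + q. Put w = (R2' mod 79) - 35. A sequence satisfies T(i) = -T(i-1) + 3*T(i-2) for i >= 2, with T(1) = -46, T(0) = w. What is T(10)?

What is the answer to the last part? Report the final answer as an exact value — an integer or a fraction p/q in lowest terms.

Stage 1: f(2) = 1*(-22) - 3*(-46) = 116; iterating: f(2)=116, f(3)=182, f(4)=-166, f(5)=-712, f(6)=-214, f(7)=1922, f(8)=2564, f(9)=-3202, f(10)=-10894, f(11)=-1288, f(12)=31394, f(13)=35258, f(14)=-58924, f(15)=-164698, f(16)=12074, f(17)=506168, f(18)=469946; answer 469946
Stage 2: R1 = 469946; c = 5; total draws C(10,4) = 210; complement C(5,4) = 5; favorable 210 - 5 = 205; P = 41/42; answer 41/42
Stage 3: R2 = 41/42; threaded value p + q = 83; w = -31; T(2) = -1*(-46) + 3*(-31) = -47; iterating: T(2)=-47, T(3)=-91, T(4)=-50, T(5)=-223, T(6)=73, T(7)=-742, T(8)=961, T(9)=-3187, T(10)=6070; answer 6070

6070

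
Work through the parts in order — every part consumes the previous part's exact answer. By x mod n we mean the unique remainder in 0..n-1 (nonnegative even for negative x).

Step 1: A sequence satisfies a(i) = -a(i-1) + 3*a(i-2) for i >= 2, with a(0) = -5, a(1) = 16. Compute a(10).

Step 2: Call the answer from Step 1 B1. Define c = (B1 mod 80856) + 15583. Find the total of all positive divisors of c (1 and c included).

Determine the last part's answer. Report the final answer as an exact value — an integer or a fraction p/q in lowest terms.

Step 1: a(2) = -1*(16) + 3*(-5) = -31; iterating: a(2)=-31, a(3)=79, a(4)=-172, a(5)=409, a(6)=-925, a(7)=2152, a(8)=-4927, a(9)=11383, a(10)=-26164; answer -26164
Step 2: B1 = -26164; c = 70275; 70275 = 3 * 5^2 * 937; sigma = (1 + 3) * (1 + 5 + 25) * (1 + 937) = 4 * 31 * 938 = 116312; answer 116312

116312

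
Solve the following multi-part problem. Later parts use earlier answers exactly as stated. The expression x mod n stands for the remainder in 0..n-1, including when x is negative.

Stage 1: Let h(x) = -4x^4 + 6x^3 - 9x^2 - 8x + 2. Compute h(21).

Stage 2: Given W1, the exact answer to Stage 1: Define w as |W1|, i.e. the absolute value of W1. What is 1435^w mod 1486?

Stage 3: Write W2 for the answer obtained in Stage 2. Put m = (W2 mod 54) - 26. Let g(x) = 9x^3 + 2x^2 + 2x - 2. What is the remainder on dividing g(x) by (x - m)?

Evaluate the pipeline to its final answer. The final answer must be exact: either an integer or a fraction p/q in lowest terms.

Stage 1: -4*(21)^4 + 6*(21)^3 - 9*(21)^2 - 8*(21)^1 + 2 = (-777924) + (55566) + (-3969) + (-168) + (2) = -726493; answer -726493
Stage 2: W1 = -726493; w = 726493; squarings mod 1486: 1435^1=1435, 1435^2=1115, 1435^4=929, 1435^8=1161, 1435^16=119, 1435^32=787, 1435^64=1193, 1435^128=1147, 1435^256=499, 1435^512=839, 1435^1024=1043, 1435^2048=97, 1435^4096=493, 1435^8192=831, 1435^16384=1057, 1435^32768=1263, 1435^65536=691, 1435^131072=475, 1435^262144=1239, 1435^524288=83; 1435^726493 = 1435^1 * 1435^4 * 1435^8 * 1435^16 * 1435^64 * 1435^128 * 1435^256 * 1435^1024 * 1435^4096 * 1435^65536 * 1435^131072 * 1435^524288 = 1001 (mod 1486); answer 1001
Stage 3: W2 = 1001; m = 3; remainder = value at the root: 9*(3)^3 + 2*(3)^2 + 2*(3)^1 - 2 = (243) + (18) + (6) + (-2) = 265; answer 265

265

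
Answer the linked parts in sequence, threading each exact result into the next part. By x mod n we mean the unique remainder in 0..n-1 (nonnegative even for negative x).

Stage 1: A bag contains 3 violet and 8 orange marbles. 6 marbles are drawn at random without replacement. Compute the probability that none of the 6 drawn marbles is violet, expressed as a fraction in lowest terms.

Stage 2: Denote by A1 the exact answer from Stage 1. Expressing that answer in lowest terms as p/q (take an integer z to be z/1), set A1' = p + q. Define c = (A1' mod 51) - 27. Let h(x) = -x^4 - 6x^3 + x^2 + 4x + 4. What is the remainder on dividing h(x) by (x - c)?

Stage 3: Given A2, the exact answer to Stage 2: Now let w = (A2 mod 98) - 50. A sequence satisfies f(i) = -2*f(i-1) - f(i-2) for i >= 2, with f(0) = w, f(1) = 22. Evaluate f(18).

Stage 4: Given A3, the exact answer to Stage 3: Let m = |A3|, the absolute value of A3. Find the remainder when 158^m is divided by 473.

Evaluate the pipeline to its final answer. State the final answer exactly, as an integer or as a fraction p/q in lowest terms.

Stage 1: total draws C(11,6) = 462; favorable C(8,6) = 28; P = 2/33; answer 2/33
Stage 2: A1 = 2/33; threaded value p + q = 35; c = 8; remainder = value at the root: -1*(8)^4 - 6*(8)^3 + 1*(8)^2 + 4*(8)^1 + 4 = (-4096) + (-3072) + (64) + (32) + (4) = -7068; answer -7068
Stage 3: A2 = -7068; w = 36; f(2) = -2*(22) - 1*(36) = -80; iterating: f(2)=-80, f(3)=138, f(4)=-196, f(5)=254, f(6)=-312, f(7)=370, f(8)=-428, f(9)=486, f(10)=-544, f(11)=602, f(12)=-660, f(13)=718, f(14)=-776, f(15)=834, f(16)=-892, f(17)=950, f(18)=-1008; answer -1008
Stage 4: A3 = -1008; m = 1008; squarings mod 473: 158^1=158, 158^2=368, 158^4=146, 158^8=31, 158^16=15, 158^32=225, 158^64=14, 158^128=196, 158^256=103, 158^512=203; 158^1008 = 158^16 * 158^32 * 158^64 * 158^128 * 158^256 * 158^512 = 130 (mod 473); answer 130

130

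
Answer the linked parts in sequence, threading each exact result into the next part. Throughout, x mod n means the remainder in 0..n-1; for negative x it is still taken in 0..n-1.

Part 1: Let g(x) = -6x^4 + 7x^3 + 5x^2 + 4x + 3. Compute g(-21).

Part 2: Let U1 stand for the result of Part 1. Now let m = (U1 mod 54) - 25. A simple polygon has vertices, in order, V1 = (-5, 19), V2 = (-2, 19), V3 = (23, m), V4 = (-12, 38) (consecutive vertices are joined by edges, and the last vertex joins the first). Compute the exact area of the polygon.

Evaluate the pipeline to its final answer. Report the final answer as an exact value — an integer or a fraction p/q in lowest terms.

271

Part 1: -6*(-21)^4 + 7*(-21)^3 + 5*(-21)^2 + 4*(-21)^1 + 3 = (-1166886) + (-64827) + (2205) + (-84) + (3) = -1229589; answer -1229589
Part 2: U1 = -1229589; m = 20; cross terms: (-5*19 - -2*19)=-57, (-2*20 - 23*19)=-477, (23*38 - -12*20)=1114, (-12*19 - -5*38)=-38; twice the area = |542| = 542; area = 271; answer 271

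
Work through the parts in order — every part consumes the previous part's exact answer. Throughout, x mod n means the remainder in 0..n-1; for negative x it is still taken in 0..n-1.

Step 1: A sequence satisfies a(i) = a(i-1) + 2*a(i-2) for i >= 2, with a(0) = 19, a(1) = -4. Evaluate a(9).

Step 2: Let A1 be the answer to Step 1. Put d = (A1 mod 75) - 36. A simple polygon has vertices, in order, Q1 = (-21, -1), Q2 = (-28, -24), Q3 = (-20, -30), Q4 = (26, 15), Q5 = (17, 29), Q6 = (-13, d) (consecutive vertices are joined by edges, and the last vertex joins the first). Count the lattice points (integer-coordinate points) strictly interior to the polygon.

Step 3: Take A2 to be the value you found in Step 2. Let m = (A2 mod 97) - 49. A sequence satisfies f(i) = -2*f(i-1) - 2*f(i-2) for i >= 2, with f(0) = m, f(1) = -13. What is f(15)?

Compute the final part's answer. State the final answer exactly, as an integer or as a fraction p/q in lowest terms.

10368

Step 1: a(2) = 1*(-4) + 2*(19) = 34; iterating: a(2)=34, a(3)=26, a(4)=94, a(5)=146, a(6)=334, a(7)=626, a(8)=1294, a(9)=2546; answer 2546
Step 2: A1 = 2546; d = 35; cross terms: (-21*-24 - -28*-1)=476, (-28*-30 - -20*-24)=360, (-20*15 - 26*-30)=480, (26*29 - 17*15)=499, (17*35 - -13*29)=972, (-13*-1 - -21*35)=748; twice the area = |3535| = 3535; area = 3535/2; boundary points = 1 + 2 + 1 + 1 + 6 + 4 = 15; strictly interior points = area - boundary/2 + 1 = 1761; answer 1761
Step 3: A2 = 1761; m = -34; f(2) = -2*(-13) - 2*(-34) = 94; iterating: f(2)=94, f(3)=-162, f(4)=136, f(5)=52, f(6)=-376, f(7)=648, f(8)=-544, f(9)=-208, f(10)=1504, f(11)=-2592, f(12)=2176, f(13)=832, f(14)=-6016, f(15)=10368; answer 10368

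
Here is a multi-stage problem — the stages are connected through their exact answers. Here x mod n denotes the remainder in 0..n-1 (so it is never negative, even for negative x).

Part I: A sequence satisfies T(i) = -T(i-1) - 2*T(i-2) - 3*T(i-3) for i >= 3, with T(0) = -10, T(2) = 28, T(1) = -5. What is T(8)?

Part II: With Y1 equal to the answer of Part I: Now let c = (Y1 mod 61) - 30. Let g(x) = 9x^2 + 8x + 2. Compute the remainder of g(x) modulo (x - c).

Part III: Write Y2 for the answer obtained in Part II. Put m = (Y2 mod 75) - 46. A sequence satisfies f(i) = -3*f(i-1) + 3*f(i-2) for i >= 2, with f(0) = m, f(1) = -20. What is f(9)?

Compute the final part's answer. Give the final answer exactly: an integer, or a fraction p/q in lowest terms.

-315090

Part I: T(3) = -1*(28) - 2*(-5) - 3*(-10) = 12; iterating: T(3)=12, T(4)=-53, T(5)=-55, T(6)=125, T(7)=144, T(8)=-229; answer -229
Part II: Y1 = -229; c = -15; remainder = value at the root: 9*(-15)^2 + 8*(-15)^1 + 2 = (2025) + (-120) + (2) = 1907; answer 1907
Part III: Y2 = 1907; m = -14; f(2) = -3*(-20) + 3*(-14) = 18; iterating: f(2)=18, f(3)=-114, f(4)=396, f(5)=-1530, f(6)=5778, f(7)=-21924, f(8)=83106, f(9)=-315090; answer -315090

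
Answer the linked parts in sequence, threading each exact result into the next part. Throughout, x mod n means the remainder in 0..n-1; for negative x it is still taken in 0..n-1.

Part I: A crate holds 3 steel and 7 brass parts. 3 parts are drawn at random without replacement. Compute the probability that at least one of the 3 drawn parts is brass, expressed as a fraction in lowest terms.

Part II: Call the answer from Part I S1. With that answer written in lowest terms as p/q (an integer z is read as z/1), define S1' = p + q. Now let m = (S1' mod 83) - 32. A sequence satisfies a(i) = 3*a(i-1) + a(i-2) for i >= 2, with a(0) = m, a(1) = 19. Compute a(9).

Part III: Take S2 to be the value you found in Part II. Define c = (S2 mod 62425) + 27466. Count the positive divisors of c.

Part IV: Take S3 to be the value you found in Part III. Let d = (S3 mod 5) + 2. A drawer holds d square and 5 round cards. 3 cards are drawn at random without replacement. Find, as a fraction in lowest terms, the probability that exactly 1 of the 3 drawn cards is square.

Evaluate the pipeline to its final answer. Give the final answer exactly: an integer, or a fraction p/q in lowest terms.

10/21

Part I: total draws C(10,3) = 120; complement C(3,3) = 1; favorable 120 - 1 = 119; P = 119/120; answer 119/120
Part II: S1 = 119/120; threaded value p + q = 239; m = 41; a(2) = 3*(19) + 1*(41) = 98; iterating: a(2)=98, a(3)=313, a(4)=1037, a(5)=3424, a(6)=11309, a(7)=37351, a(8)=123362, a(9)=407437; answer 407437
Part III: S2 = 407437; c = 60353; 60353 is prime, so its only divisors are 1 and 60353; count = 2; answer 2
Part IV: S3 = 2; d = 4; total draws C(9,3) = 84; favorable C(4,1)*C(5,2) = 40; P = 10/21; answer 10/21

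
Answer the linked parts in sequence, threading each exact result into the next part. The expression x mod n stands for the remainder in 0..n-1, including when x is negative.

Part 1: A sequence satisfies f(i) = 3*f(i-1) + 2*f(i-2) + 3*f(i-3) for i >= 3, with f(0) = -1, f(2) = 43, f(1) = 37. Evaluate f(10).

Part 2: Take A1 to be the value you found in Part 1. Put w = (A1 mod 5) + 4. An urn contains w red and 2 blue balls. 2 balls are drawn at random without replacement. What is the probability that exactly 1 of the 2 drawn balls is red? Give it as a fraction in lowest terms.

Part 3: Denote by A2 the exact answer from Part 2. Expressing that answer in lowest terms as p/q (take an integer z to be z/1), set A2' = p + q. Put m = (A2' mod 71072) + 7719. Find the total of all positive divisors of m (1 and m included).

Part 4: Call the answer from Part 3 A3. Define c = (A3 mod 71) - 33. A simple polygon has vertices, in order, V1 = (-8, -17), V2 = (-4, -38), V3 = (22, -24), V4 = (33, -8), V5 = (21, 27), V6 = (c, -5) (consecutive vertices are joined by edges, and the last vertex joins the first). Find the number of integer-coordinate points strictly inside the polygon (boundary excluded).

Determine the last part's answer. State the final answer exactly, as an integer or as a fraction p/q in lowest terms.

1016

Part 1: f(3) = 3*(43) + 2*(37) + 3*(-1) = 200; iterating: f(3)=200, f(4)=797, f(5)=2920, f(6)=10954, f(7)=41093, f(8)=153947, f(9)=576889, f(10)=2161840; answer 2161840
Part 2: A1 = 2161840; w = 4; total draws C(6,2) = 15; favorable C(4,1)*C(2,1) = 8; P = 8/15; answer 8/15
Part 3: A2 = 8/15; threaded value p + q = 23; m = 7742; 7742 = 2 * 7^2 * 79; sigma = (1 + 2) * (1 + 7 + 49) * (1 + 79) = 3 * 57 * 80 = 13680; answer 13680
Part 4: A3 = 13680; c = 15; cross terms: (-8*-38 - -4*-17)=236, (-4*-24 - 22*-38)=932, (22*-8 - 33*-24)=616, (33*27 - 21*-8)=1059, (21*-5 - 15*27)=-510, (15*-17 - -8*-5)=-295; twice the area = |2038| = 2038; area = 1019; boundary points = 1 + 2 + 1 + 1 + 2 + 1 = 8; strictly interior points = area - boundary/2 + 1 = 1016; answer 1016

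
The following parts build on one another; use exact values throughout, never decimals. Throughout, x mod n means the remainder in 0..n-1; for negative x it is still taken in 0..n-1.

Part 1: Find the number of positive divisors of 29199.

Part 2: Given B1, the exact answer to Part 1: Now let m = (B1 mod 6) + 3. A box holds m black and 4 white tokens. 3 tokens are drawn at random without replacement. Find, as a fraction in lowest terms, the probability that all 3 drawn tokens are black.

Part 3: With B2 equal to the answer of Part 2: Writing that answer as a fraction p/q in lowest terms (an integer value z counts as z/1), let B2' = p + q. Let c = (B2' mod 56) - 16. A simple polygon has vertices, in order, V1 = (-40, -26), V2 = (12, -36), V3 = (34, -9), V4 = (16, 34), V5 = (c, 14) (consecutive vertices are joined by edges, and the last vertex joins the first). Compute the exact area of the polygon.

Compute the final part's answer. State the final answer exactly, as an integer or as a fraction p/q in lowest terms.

1756

Part 1: 29199 = 3 * 9733; number of divisors = (1+1) * (1+1) = 4; answer 4
Part 2: B1 = 4; m = 7; total draws C(11,3) = 165; favorable C(7,3) = 35; P = 7/33; answer 7/33
Part 3: B2 = 7/33; threaded value p + q = 40; c = 24; cross terms: (-40*-36 - 12*-26)=1752, (12*-9 - 34*-36)=1116, (34*34 - 16*-9)=1300, (16*14 - 24*34)=-592, (24*-26 - -40*14)=-64; twice the area = |3512| = 3512; area = 1756; answer 1756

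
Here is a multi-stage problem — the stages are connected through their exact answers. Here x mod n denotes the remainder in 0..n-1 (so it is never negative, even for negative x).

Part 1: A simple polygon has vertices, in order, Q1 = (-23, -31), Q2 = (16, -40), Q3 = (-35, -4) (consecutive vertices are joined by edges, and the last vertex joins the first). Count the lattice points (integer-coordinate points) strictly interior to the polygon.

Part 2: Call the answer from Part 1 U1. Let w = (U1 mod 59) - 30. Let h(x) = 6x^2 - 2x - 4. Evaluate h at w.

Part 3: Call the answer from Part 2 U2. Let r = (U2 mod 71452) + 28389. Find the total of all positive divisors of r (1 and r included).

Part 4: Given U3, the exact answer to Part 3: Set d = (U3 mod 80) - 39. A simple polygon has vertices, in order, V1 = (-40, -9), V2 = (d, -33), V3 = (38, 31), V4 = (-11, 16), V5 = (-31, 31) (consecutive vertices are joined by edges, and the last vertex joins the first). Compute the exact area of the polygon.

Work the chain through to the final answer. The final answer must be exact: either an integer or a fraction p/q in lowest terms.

5797/2

Part 1: cross terms: (-23*-40 - 16*-31)=1416, (16*-4 - -35*-40)=-1464, (-35*-31 - -23*-4)=993; twice the area = |945| = 945; area = 945/2; boundary points = 3 + 3 + 3 = 9; strictly interior points = area - boundary/2 + 1 = 469; answer 469
Part 2: U1 = 469; w = 26; 6*(26)^2 - 2*(26)^1 - 4 = (4056) + (-52) + (-4) = 4000; answer 4000
Part 3: U2 = 4000; r = 32389; 32389 = 7^2 * 661; sigma = (1 + 7 + 49) * (1 + 661) = 57 * 662 = 37734; answer 37734
Part 4: U3 = 37734; d = 15; cross terms: (-40*-33 - 15*-9)=1455, (15*31 - 38*-33)=1719, (38*16 - -11*31)=949, (-11*31 - -31*16)=155, (-31*-9 - -40*31)=1519; twice the area = |5797| = 5797; area = 5797/2; answer 5797/2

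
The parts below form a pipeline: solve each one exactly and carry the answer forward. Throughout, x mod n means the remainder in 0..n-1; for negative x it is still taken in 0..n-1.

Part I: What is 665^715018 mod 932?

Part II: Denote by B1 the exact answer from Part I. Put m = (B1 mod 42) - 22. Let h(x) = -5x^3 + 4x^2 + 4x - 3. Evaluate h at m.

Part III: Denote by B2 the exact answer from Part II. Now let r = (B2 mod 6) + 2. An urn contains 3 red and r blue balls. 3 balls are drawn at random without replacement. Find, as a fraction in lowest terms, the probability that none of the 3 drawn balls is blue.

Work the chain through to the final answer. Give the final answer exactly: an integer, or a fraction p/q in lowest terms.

Part I: squarings mod 932: 665^1=665, 665^2=457, 665^4=81, 665^8=37, 665^16=437, 665^32=841, 665^64=825, 665^128=265, 665^256=325, 665^512=309, 665^1024=417, 665^2048=537, 665^4096=381, 665^8192=701, 665^16384=237, 665^32768=249, 665^65536=489, 665^131072=529, 665^262144=241, 665^524288=297; 665^715018 = 665^2 * 665^8 * 665^256 * 665^2048 * 665^8192 * 665^16384 * 665^32768 * 665^131072 * 665^524288 = 365 (mod 932); answer 365
Part II: B1 = 365; m = 7; -5*(7)^3 + 4*(7)^2 + 4*(7)^1 - 3 = (-1715) + (196) + (28) + (-3) = -1494; answer -1494
Part III: B2 = -1494; r = 2; total draws C(5,3) = 10; favorable C(3,3) = 1; P = 1/10; answer 1/10

1/10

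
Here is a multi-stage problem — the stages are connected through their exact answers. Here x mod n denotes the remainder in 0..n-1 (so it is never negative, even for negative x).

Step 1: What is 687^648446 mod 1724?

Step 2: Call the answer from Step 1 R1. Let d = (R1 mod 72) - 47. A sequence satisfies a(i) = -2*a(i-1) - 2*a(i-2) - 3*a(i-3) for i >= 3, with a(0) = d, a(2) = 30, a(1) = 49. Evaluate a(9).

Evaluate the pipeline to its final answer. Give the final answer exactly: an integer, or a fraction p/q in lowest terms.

-8

Step 1: squarings mod 1724: 687^1=687, 687^2=1317, 687^4=145, 687^8=337, 687^16=1509, 687^32=1401, 687^64=889, 687^128=729, 687^256=449, 687^512=1617, 687^1024=1105, 687^2048=433, 687^4096=1297, 687^8192=1309, 687^16384=1549, 687^32768=1317, 687^65536=145, 687^131072=337, 687^262144=1509, 687^524288=1401; 687^648446 = 687^2 * 687^4 * 687^8 * 687^16 * 687^32 * 687^64 * 687^128 * 687^1024 * 687^8192 * 687^16384 * 687^32768 * 687^65536 * 687^524288 = 1325 (mod 1724); answer 1325
Step 2: R1 = 1325; d = -18; a(3) = -2*(30) - 2*(49) - 3*(-18) = -104; iterating: a(3)=-104, a(4)=1, a(5)=116, a(6)=78, a(7)=-391, a(8)=278, a(9)=-8; answer -8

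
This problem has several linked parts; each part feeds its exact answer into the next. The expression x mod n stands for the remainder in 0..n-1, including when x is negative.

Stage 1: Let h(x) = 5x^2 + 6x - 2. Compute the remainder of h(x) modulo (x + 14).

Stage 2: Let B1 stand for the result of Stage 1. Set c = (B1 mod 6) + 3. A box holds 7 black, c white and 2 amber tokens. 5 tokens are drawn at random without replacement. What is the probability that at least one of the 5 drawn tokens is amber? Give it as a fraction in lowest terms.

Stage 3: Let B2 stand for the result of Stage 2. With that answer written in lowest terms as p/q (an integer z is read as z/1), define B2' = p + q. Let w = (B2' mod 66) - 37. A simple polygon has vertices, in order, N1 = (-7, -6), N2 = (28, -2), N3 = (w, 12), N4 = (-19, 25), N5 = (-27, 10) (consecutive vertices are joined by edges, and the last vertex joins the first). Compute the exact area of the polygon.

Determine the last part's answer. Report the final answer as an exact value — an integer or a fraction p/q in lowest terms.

1463/2

Stage 1: remainder = value at the root: 5*(-14)^2 + 6*(-14)^1 - 2 = (980) + (-84) + (-2) = 894; answer 894
Stage 2: B1 = 894; c = 3; total draws C(12,5) = 792; complement C(10,5) = 252; favorable 792 - 252 = 540; P = 15/22; answer 15/22
Stage 3: B2 = 15/22; threaded value p + q = 37; w = 0; cross terms: (-7*-2 - 28*-6)=182, (28*12 - 0*-2)=336, (0*25 - -19*12)=228, (-19*10 - -27*25)=485, (-27*-6 - -7*10)=232; twice the area = |1463| = 1463; area = 1463/2; answer 1463/2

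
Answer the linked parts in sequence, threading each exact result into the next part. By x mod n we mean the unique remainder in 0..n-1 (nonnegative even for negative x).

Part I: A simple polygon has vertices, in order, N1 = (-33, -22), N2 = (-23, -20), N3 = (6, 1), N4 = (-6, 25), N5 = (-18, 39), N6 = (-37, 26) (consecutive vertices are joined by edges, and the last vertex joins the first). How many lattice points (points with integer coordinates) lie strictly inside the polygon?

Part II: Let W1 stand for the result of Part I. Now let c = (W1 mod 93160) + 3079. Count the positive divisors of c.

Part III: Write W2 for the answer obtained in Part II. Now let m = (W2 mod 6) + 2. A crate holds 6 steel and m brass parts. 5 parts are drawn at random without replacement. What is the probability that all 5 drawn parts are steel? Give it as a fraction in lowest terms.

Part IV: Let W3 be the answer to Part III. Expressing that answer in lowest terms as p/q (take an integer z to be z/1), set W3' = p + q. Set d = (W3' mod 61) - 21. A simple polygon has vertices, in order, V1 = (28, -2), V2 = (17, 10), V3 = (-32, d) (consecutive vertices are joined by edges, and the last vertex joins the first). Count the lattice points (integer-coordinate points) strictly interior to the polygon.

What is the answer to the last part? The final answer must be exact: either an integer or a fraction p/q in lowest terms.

Part I: cross terms: (-33*-20 - -23*-22)=154, (-23*1 - 6*-20)=97, (6*25 - -6*1)=156, (-6*39 - -18*25)=216, (-18*26 - -37*39)=975, (-37*-22 - -33*26)=1672; twice the area = |3270| = 3270; area = 1635; boundary points = 2 + 1 + 12 + 2 + 1 + 4 = 22; strictly interior points = area - boundary/2 + 1 = 1625; answer 1625
Part II: W1 = 1625; c = 4704; 4704 = 2^5 * 3 * 7^2; number of divisors = (5+1) * (1+1) * (2+1) = 36; answer 36
Part III: W2 = 36; m = 2; total draws C(8,5) = 56; favorable C(6,5) = 6; P = 3/28; answer 3/28
Part IV: W3 = 3/28; threaded value p + q = 31; d = 10; cross terms: (28*10 - 17*-2)=314, (17*10 - -32*10)=490, (-32*-2 - 28*10)=-216; twice the area = |588| = 588; area = 294; boundary points = 1 + 49 + 12 = 62; strictly interior points = area - boundary/2 + 1 = 264; answer 264

264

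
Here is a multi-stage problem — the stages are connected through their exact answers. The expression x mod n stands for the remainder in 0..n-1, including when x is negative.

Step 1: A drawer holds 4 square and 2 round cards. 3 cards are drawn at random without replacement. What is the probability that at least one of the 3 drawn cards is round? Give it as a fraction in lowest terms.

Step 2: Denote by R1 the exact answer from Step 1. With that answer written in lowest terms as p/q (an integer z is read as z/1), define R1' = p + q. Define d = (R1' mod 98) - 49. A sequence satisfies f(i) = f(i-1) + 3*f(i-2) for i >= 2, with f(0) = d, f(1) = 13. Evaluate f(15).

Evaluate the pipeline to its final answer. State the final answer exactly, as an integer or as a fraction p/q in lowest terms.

-2943572

Step 1: total draws C(6,3) = 20; complement C(4,3) = 4; favorable 20 - 4 = 16; P = 4/5; answer 4/5
Step 2: R1 = 4/5; threaded value p + q = 9; d = -40; f(2) = 1*(13) + 3*(-40) = -107; iterating: f(2)=-107, f(3)=-68, f(4)=-389, f(5)=-593, f(6)=-1760, f(7)=-3539, f(8)=-8819, f(9)=-19436, f(10)=-45893, f(11)=-104201, f(12)=-241880, f(13)=-554483, f(14)=-1280123, f(15)=-2943572; answer -2943572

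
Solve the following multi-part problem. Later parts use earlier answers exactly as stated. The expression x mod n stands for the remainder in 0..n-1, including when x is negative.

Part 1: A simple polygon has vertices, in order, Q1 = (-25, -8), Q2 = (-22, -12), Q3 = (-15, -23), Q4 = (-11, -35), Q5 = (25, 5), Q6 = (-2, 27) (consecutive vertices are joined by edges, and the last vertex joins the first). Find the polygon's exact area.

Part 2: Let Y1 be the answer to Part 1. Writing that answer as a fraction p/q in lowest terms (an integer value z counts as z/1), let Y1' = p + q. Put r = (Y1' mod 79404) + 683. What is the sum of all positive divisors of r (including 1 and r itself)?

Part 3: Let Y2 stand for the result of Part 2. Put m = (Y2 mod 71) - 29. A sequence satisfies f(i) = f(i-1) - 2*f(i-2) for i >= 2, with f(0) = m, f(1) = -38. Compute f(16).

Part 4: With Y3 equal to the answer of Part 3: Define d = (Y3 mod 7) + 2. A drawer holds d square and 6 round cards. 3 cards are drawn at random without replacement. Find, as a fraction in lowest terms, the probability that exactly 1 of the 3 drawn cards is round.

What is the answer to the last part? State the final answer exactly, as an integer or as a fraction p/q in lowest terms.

Part 1: cross terms: (-25*-12 - -22*-8)=124, (-22*-23 - -15*-12)=326, (-15*-35 - -11*-23)=272, (-11*5 - 25*-35)=820, (25*27 - -2*5)=685, (-2*-8 - -25*27)=691; twice the area = |2918| = 2918; area = 1459; answer 1459
Part 2: Y1 = 1459; threaded value p + q = 1460; r = 2143; 2143 is prime, so its only divisors are 1 and 2143; sigma = 1 + 2143 = 2144; answer 2144
Part 3: Y2 = 2144; m = -15; f(2) = 1*(-38) - 2*(-15) = -8; iterating: f(2)=-8, f(3)=68, f(4)=84, f(5)=-52, f(6)=-220, f(7)=-116, f(8)=324, f(9)=556, f(10)=-92, f(11)=-1204, f(12)=-1020, f(13)=1388, f(14)=3428, f(15)=652, f(16)=-6204; answer -6204
Part 4: Y3 = -6204; d = 7; total draws C(13,3) = 286; favorable C(6,1)*C(7,2) = 126; P = 63/143; answer 63/143

63/143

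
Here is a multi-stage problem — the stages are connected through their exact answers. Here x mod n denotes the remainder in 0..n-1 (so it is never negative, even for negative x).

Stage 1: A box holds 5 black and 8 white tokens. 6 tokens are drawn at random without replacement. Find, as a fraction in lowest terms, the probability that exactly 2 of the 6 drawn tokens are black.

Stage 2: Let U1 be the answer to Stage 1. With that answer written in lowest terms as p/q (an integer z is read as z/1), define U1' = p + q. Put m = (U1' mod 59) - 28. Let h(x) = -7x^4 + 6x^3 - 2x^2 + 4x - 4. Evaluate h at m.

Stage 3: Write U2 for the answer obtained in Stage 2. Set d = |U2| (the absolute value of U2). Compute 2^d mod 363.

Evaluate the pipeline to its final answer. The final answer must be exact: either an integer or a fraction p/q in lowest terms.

Stage 1: total draws C(13,6) = 1716; favorable C(5,2)*C(8,4) = 700; P = 175/429; answer 175/429
Stage 2: U1 = 175/429; threaded value p + q = 604; m = -14; -7*(-14)^4 + 6*(-14)^3 - 2*(-14)^2 + 4*(-14)^1 - 4 = (-268912) + (-16464) + (-392) + (-56) + (-4) = -285828; answer -285828
Stage 3: U2 = -285828; d = 285828; squarings mod 363: 2^1=2, 2^2=4, 2^4=16, 2^8=256, 2^16=196, 2^32=301, 2^64=214, 2^128=58, 2^256=97, 2^512=334, 2^1024=115, 2^2048=157, 2^4096=328, 2^8192=136, 2^16384=346, 2^32768=289, 2^65536=31, 2^131072=235, 2^262144=49; 2^285828 = 2^4 * 2^128 * 2^1024 * 2^2048 * 2^4096 * 2^16384 * 2^262144 = 190 (mod 363); answer 190

190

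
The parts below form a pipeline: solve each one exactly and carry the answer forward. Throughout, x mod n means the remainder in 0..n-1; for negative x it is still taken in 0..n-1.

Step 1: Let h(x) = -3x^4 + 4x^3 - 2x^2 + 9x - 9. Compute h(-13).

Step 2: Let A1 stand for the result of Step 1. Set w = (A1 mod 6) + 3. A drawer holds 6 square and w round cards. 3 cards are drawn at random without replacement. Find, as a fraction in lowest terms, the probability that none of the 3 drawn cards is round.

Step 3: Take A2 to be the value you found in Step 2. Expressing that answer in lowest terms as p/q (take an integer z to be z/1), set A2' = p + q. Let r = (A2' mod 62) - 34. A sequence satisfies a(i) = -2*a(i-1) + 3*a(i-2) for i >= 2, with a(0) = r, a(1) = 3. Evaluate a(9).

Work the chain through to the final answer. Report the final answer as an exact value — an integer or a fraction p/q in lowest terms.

123003

Step 1: -3*(-13)^4 + 4*(-13)^3 - 2*(-13)^2 + 9*(-13)^1 - 9 = (-85683) + (-8788) + (-338) + (-117) + (-9) = -94935; answer -94935
Step 2: A1 = -94935; w = 6; total draws C(12,3) = 220; favorable C(6,3) = 20; P = 1/11; answer 1/11
Step 3: A2 = 1/11; threaded value p + q = 12; r = -22; a(2) = -2*(3) + 3*(-22) = -72; iterating: a(2)=-72, a(3)=153, a(4)=-522, a(5)=1503, a(6)=-4572, a(7)=13653, a(8)=-41022, a(9)=123003; answer 123003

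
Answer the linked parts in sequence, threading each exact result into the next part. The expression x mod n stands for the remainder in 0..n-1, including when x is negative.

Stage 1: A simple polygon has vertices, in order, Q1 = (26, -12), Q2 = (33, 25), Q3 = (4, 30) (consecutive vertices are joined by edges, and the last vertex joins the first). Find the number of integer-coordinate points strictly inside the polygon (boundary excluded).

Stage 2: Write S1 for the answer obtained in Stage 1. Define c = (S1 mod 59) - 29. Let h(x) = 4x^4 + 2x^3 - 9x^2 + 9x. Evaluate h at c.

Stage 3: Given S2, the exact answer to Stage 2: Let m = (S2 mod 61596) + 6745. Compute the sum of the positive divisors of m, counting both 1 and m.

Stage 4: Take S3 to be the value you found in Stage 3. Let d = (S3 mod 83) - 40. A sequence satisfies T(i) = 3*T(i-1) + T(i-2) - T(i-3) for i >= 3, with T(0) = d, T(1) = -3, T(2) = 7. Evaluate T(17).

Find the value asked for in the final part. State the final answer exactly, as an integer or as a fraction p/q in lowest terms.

Stage 1: cross terms: (26*25 - 33*-12)=1046, (33*30 - 4*25)=890, (4*-12 - 26*30)=-828; twice the area = |1108| = 1108; area = 554; boundary points = 1 + 1 + 2 = 4; strictly interior points = area - boundary/2 + 1 = 553; answer 553
Stage 2: S1 = 553; c = -7; 4*(-7)^4 + 2*(-7)^3 - 9*(-7)^2 + 9*(-7)^1 = (9604) + (-686) + (-441) + (-63) = 8414; answer 8414
Stage 3: S2 = 8414; m = 15159; 15159 = 3 * 31 * 163; sigma = (1 + 3) * (1 + 31) * (1 + 163) = 4 * 32 * 164 = 20992; answer 20992
Stage 4: S3 = 20992; d = 36; T(3) = 3*(7) + 1*(-3) - 1*(36) = -18; iterating: T(3)=-18, T(4)=-44, T(5)=-157, T(6)=-497, T(7)=-1604, T(8)=-5152, T(9)=-16563, T(10)=-53237, T(11)=-171122, T(12)=-550040, T(13)=-1768005, T(14)=-5682933, T(15)=-18266764, T(16)=-58715220, T(17)=-188729491; answer -188729491

-188729491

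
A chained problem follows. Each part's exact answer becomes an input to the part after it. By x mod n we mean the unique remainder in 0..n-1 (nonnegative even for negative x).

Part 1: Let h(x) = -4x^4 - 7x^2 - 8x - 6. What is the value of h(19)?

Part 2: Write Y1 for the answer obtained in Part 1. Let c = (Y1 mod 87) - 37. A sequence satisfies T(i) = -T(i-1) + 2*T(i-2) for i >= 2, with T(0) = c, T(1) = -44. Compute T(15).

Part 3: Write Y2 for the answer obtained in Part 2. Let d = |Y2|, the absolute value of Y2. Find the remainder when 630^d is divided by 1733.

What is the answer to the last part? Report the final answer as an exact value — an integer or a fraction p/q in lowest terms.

1561

Part 1: -4*(19)^4 - 7*(19)^2 - 8*(19)^1 - 6 = (-521284) + (-2527) + (-152) + (-6) = -523969; answer -523969
Part 2: Y1 = -523969; c = -5; T(2) = -1*(-44) + 2*(-5) = 34; iterating: T(2)=34, T(3)=-122, T(4)=190, T(5)=-434, T(6)=814, T(7)=-1682, T(8)=3310, T(9)=-6674, T(10)=13294, T(11)=-26642, T(12)=53230, T(13)=-106514, T(14)=212974, T(15)=-426002; answer -426002
Part 3: Y2 = -426002; d = 426002; squarings mod 1733: 630^1=630, 630^2=43, 630^4=116, 630^8=1325, 630^16=96, 630^32=551, 630^64=326, 630^128=563, 630^256=1563, 630^512=1172, 630^1024=1048, 630^2048=1315, 630^4096=1424, 630^8192=166, 630^16384=1561, 630^32768=123, 630^65536=1265, 630^131072=666, 630^262144=1641; 630^426002 = 630^2 * 630^16 * 630^32768 * 630^131072 * 630^262144 = 1561 (mod 1733); answer 1561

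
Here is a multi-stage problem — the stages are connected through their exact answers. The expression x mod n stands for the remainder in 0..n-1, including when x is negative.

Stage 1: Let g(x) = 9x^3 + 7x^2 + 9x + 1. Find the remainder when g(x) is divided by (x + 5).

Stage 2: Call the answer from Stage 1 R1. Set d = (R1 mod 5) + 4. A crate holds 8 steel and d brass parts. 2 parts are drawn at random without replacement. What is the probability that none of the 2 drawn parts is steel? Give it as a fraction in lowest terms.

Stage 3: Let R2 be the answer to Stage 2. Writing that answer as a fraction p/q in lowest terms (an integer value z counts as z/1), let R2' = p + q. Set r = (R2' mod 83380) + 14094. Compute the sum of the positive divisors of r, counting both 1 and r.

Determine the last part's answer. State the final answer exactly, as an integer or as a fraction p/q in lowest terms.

21210

Stage 1: remainder = value at the root: 9*(-5)^3 + 7*(-5)^2 + 9*(-5)^1 + 1 = (-1125) + (175) + (-45) + (1) = -994; answer -994
Stage 2: R1 = -994; d = 5; total draws C(13,2) = 78; favorable C(5,2) = 10; P = 5/39; answer 5/39
Stage 3: R2 = 5/39; threaded value p + q = 44; r = 14138; 14138 = 2 * 7069; sigma = (1 + 2) * (1 + 7069) = 3 * 7070 = 21210; answer 21210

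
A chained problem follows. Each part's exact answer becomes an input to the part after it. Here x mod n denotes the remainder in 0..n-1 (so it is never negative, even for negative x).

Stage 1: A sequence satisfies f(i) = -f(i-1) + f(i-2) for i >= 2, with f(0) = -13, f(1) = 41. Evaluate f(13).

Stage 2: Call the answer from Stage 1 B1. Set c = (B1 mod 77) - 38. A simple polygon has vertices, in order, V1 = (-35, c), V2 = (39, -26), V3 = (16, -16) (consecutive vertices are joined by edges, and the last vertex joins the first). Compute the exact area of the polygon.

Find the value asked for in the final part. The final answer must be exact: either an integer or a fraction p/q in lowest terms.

Stage 1: f(2) = -1*(41) + 1*(-13) = -54; iterating: f(2)=-54, f(3)=95, f(4)=-149, f(5)=244, f(6)=-393, f(7)=637, f(8)=-1030, f(9)=1667, f(10)=-2697, f(11)=4364, f(12)=-7061, f(13)=11425; answer 11425
Stage 2: B1 = 11425; c = -9; cross terms: (-35*-26 - 39*-9)=1261, (39*-16 - 16*-26)=-208, (16*-9 - -35*-16)=-704; twice the area = |349| = 349; area = 349/2; answer 349/2

349/2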